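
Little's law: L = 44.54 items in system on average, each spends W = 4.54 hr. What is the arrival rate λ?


Little's law: L = λW → λ = L / W
= 44.54 / 4.54
= 9.81 per hour


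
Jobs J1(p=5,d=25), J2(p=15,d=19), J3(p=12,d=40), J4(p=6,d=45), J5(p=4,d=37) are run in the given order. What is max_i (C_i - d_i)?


Lateness per job (L = C - d):
  J1: C=5, d=25, L=-20
  J2: C=20, d=19, L=1
  J3: C=32, d=40, L=-8
  J4: C=38, d=45, L=-7
  J5: C=42, d=37, L=5
Lmax = max(-20, 1, -8, -7, 5)
= 5


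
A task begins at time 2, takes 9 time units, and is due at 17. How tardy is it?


Completion = start + processing = 2 + 9 = 11
Tardiness = max(0, C - d) = max(0, 11 - 17)
= max(0, -6)
= 0


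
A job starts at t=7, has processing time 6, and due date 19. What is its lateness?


Completion = 7 + 6 = 13
Lateness = C - d = 13 - 19
= -6


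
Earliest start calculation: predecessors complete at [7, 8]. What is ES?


ES = max of all predecessor completion times
Predecessors: [7, 8]
ES = max(7, 8)
= 8


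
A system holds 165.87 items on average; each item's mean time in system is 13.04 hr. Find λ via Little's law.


Little's law: L = λW → λ = L / W
= 165.87 / 13.04
= 12.72 per hour


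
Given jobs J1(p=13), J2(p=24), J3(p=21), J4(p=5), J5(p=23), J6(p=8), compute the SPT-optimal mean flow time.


SPT order: J4 → J6 → J1 → J3 → J5 → J2
Completion times:
  J4: C=5
  J6: C=13
  J1: C=26
  J3: C=47
  J5: C=70
  J2: C=94
Sum = 255, n = 6
Mean flow = 255/6
= 42.50


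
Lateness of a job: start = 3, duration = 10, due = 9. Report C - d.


Completion = 3 + 10 = 13
Lateness = C - d = 13 - 9
= 4


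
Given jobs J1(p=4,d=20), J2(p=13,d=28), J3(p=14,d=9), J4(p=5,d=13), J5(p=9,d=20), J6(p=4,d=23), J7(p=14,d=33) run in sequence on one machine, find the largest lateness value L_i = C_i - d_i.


Lateness per job (L = C - d):
  J1: C=4, d=20, L=-16
  J2: C=17, d=28, L=-11
  J3: C=31, d=9, L=22
  J4: C=36, d=13, L=23
  J5: C=45, d=20, L=25
  J6: C=49, d=23, L=26
  J7: C=63, d=33, L=30
Lmax = max(-16, -11, 22, 23, 25, 26, 30)
= 30


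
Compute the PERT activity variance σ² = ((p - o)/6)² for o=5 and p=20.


σ² = ((p - o) / 6)² = (p - o)² / 36
= (20 - 5)² / 36
= 15² / 36
= 225 / 36
= 6.2500


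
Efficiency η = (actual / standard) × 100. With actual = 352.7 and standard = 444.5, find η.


Efficiency = (actual / standard) × 100
= (352.7 / 444.5) × 100
= 79.3%


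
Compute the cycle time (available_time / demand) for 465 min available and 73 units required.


Cycle time = available time / demand
= 465 / 73
= 6.37 min/unit


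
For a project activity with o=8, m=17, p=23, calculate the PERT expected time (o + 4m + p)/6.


te = (o + 4m + p) / 6
= (8 + 4×17 + 23) / 6
= (8 + 68 + 23) / 6
= 99 / 6
= 16.50


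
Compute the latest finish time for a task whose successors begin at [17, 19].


LF = min of all successor start times
Successors start at: [17, 19]
LF = min(17, 19)
= 17


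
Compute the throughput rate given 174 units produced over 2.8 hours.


Throughput = units / time
= 174 / 2.8
= 62.1 units/hour


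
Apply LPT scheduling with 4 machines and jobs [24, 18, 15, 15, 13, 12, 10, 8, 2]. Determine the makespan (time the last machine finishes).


Jobs (LPT sorted): [24, 18, 15, 15, 13, 12, 10, 8, 2]
Machines: 4
  J=24 → Machine 1 (load: 0+24=24)
  J=18 → Machine 2 (load: 0+18=18)
  J=15 → Machine 3 (load: 0+15=15)
  J=15 → Machine 4 (load: 0+15=15)
  J=13 → Machine 3 (load: 15+13=28)
  J=12 → Machine 4 (load: 15+12=27)
  J=10 → Machine 2 (load: 18+10=28)
  J=8 → Machine 1 (load: 24+8=32)
  J=2 → Machine 4 (load: 27+2=29)
Machine loads: [32, 28, 28, 29]
Makespan = max = 32 time units


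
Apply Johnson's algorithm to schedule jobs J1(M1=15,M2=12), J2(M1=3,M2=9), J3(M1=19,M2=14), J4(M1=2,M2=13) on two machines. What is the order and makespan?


Johnson's rule:
Group 1 (M1≤M2, sort by M1): ['J4', 'J2']
Group 2 (M1>M2, sort desc M2): ['J3', 'J1']
Sequence: J4 → J2 → J3 → J1
Makespan calculation:
  J4: M1 done=2, M2 done=15
  J2: M1 done=5, M2 done=24
  J3: M1 done=24, M2 done=38
  J1: M1 done=39, M2 done=51
= Sequence: J4 → J2 → J3 → J1, Makespan: 51


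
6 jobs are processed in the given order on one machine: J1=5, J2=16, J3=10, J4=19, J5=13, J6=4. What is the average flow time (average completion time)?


Completion times:
  J1: completes at 5
  J2: completes at 21
  J3: completes at 31
  J4: completes at 50
  J5: completes at 63
  J6: completes at 67
Sum = 237
Average = 237/6
= 39.50


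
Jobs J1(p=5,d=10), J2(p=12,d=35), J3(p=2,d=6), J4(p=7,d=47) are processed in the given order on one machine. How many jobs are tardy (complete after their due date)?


Completion vs due date:
  J1: C=5, d=10 → on time
  J2: C=17, d=35 → on time
  J3: C=19, d=6 → TARDY
  J4: C=26, d=47 → on time
Tardy jobs: J3
Count = 1


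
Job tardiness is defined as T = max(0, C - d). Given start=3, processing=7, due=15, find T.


Completion = start + processing = 3 + 7 = 10
Tardiness = max(0, C - d) = max(0, 10 - 15)
= max(0, -5)
= 0


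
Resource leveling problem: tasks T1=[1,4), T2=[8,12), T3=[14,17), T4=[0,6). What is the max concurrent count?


Check each time point for overlaps:
  t=1: 2 tasks active (T1, T4)
Max concurrent = 2


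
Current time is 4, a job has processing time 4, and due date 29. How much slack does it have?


Slack = due - current_time - processing
= 29 - 4 - 4
= 21


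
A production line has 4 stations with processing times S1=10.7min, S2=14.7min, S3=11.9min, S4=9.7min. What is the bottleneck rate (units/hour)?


Bottleneck = longest station time
Station times: [10.7, 14.7, 11.9, 9.7]
Max = 14.7 min
Rate = 60 / 14.7
= 4.08 units/hour (bottleneck: 14.7min)


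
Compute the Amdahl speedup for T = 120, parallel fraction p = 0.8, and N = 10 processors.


Amdahl's law: T_p = T × ((1-p) + p/N)
= 120 × ((1-0.8) + 0.8/10)
= 120 × (0.20 + 0.0800)
= 120 × 0.2800
= 33.60
Speedup = 120/33.60
= 3.57×


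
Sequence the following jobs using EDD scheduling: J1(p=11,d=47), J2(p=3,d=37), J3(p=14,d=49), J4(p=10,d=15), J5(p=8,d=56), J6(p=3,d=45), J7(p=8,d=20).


EDD: sort by earliest due date
  J4: d=15, p=10
  J7: d=20, p=8
  J2: d=37, p=3
  J6: d=45, p=3
  J1: d=47, p=11
  J3: d=49, p=14
  J5: d=56, p=8
Order: J4 → J7 → J2 → J6 → J1 → J3 → J5


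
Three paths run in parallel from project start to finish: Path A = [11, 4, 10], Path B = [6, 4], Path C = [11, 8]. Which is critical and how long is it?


Path A: 11 + 4 + 10 = 25
Path B: 6 + 4 = 10
Path C: 11 + 8 = 19
Critical path = longest = max(25, 10, 19)
= 25 (Path A)


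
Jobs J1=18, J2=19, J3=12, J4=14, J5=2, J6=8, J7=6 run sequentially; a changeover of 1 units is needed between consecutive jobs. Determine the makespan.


Makespan = Σ processing + (n-1) × setup
= (18 + 19 + 12 + 14 + 2 + 8 + 6) + (7-1)×1
= 79 + 6
= 85 time units


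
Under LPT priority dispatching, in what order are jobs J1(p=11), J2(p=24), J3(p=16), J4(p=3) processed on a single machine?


LPT: sort by longest processing time first
  J2: p=24
  J3: p=16
  J1: p=11
  J4: p=3
Order: J2 → J3 → J1 → J4


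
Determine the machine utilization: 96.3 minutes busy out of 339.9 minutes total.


Utilization = busy / total × 100
= 96.3 / 339.9 × 100
= 28.3%


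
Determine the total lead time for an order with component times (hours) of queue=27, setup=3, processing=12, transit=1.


Lead time = queue + setup + processing + transit
= 27 + 3 + 12 + 1
= 43 hours


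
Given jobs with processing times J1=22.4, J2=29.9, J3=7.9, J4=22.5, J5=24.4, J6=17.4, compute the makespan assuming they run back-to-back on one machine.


Sequential makespan: sum all processing times
= 22.4 + 29.9 + 7.9 + 22.5 + 24.4 + 17.4
= 124.5 time units


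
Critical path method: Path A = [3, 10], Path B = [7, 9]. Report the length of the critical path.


Path A: 3 + 10 = 13
Path B: 7 + 9 = 16
Critical path = longest = max(13, 16)
= 16 (Path B)


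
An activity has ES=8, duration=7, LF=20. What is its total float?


EF = ES + duration = 8 + 7 = 15
LS = LF - duration = 20 - 7 = 13
Total Float = LF - EF = 20 - 15
(or LS - ES = 13 - 8)
= 5


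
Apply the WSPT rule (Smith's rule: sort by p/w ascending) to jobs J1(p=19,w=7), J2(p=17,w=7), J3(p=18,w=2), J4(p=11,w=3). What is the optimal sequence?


WSPT (Smith's rule): sort by p/w ascending
  J2: p/w = 17/7 = 2.429
  J1: p/w = 19/7 = 2.714
  J4: p/w = 11/3 = 3.667
  J3: p/w = 18/2 = 9.000
Order: J2 → J1 → J4 → J3


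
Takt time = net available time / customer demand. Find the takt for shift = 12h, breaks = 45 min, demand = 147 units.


Available = 12×60 - 45 = 675 min
Takt time = 675 / 147
= 4.59 min/unit


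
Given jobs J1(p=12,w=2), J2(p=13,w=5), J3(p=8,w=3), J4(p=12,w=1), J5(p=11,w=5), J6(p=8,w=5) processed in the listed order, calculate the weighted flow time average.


Completion times:
  J1: C=12, w×C=2×12=24
  J2: C=25, w×C=5×25=125
  J3: C=33, w×C=3×33=99
  J4: C=45, w×C=1×45=45
  J5: C=56, w×C=5×56=280
  J6: C=64, w×C=5×64=320
Sum w×C = 893
Sum w = 21
Weighted avg = 893/21
= 42.52


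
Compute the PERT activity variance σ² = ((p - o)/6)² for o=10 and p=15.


σ² = ((p - o) / 6)² = (p - o)² / 36
= (15 - 10)² / 36
= 5² / 36
= 25 / 36
= 0.6944


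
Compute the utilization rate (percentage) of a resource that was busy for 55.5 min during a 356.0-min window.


Utilization = busy / total × 100
= 55.5 / 356.0 × 100
= 15.6%


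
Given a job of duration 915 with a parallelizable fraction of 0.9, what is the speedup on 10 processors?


Amdahl's law: T_p = T × ((1-p) + p/N)
= 915 × ((1-0.9) + 0.9/10)
= 915 × (0.10 + 0.0900)
= 915 × 0.1900
= 173.85
Speedup = 915/173.85
= 5.26×


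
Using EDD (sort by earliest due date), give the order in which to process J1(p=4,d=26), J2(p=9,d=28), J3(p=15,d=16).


EDD: sort by earliest due date
  J3: d=16, p=15
  J1: d=26, p=4
  J2: d=28, p=9
Order: J3 → J1 → J2


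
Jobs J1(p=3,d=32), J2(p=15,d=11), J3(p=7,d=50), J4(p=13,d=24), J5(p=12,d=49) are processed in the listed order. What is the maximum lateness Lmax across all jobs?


Lateness per job (L = C - d):
  J1: C=3, d=32, L=-29
  J2: C=18, d=11, L=7
  J3: C=25, d=50, L=-25
  J4: C=38, d=24, L=14
  J5: C=50, d=49, L=1
Lmax = max(-29, 7, -25, 14, 1)
= 14


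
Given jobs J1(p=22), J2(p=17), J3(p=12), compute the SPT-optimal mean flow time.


SPT order: J3 → J2 → J1
Completion times:
  J3: C=12
  J2: C=29
  J1: C=51
Sum = 92, n = 3
Mean flow = 92/3
= 30.67


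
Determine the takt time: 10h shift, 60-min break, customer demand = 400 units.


Available = 10×60 - 60 = 540 min
Takt time = 540 / 400
= 1.35 min/unit


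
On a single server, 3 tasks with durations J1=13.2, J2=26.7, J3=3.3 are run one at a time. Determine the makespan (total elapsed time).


Sequential makespan: sum all processing times
= 13.2 + 26.7 + 3.3
= 43.2 time units


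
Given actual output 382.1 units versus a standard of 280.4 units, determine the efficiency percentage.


Efficiency = (actual / standard) × 100
= (382.1 / 280.4) × 100
= 136.3%


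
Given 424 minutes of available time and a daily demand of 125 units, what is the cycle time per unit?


Cycle time = available time / demand
= 424 / 125
= 3.39 min/unit


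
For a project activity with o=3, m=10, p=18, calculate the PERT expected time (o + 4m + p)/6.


te = (o + 4m + p) / 6
= (3 + 4×10 + 18) / 6
= (3 + 40 + 18) / 6
= 61 / 6
= 10.17


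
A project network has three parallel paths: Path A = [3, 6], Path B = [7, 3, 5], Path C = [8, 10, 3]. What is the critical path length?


Path A: 3 + 6 = 9
Path B: 7 + 3 + 5 = 15
Path C: 8 + 10 + 3 = 21
Critical path = longest = max(9, 15, 21)
= 21 (Path C)


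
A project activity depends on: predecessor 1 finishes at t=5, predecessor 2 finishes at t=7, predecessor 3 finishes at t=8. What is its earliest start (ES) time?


ES = max of all predecessor completion times
Predecessors: [5, 7, 8]
ES = max(5, 7, 8)
= 8


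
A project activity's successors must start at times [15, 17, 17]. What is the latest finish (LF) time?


LF = min of all successor start times
Successors start at: [15, 17, 17]
LF = min(15, 17, 17)
= 15


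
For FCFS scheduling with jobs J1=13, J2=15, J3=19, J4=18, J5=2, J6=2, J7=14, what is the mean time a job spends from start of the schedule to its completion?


Completion times:
  J1: completes at 13
  J2: completes at 28
  J3: completes at 47
  J4: completes at 65
  J5: completes at 67
  J6: completes at 69
  J7: completes at 83
Sum = 372
Average = 372/7
= 53.14


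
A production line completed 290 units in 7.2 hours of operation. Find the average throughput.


Throughput = units / time
= 290 / 7.2
= 40.3 units/hour


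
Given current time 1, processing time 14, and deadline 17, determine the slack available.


Slack = due - current_time - processing
= 17 - 1 - 14
= 2


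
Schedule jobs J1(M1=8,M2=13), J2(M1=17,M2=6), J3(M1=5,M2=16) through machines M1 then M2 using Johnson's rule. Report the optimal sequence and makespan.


Johnson's rule:
Group 1 (M1≤M2, sort by M1): ['J3', 'J1']
Group 2 (M1>M2, sort desc M2): ['J2']
Sequence: J3 → J1 → J2
Makespan calculation:
  J3: M1 done=5, M2 done=21
  J1: M1 done=13, M2 done=34
  J2: M1 done=30, M2 done=40
= Sequence: J3 → J1 → J2, Makespan: 40


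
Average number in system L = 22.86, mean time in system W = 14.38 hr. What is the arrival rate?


Little's law: L = λW → λ = L / W
= 22.86 / 14.38
= 1.59 per hour


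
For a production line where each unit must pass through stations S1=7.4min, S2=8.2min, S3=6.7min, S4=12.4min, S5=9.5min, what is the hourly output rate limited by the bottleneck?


Bottleneck = longest station time
Station times: [7.4, 8.2, 6.7, 12.4, 9.5]
Max = 12.4 min
Rate = 60 / 12.4
= 4.84 units/hour (bottleneck: 12.4min)


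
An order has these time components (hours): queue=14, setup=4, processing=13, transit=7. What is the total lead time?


Lead time = queue + setup + processing + transit
= 14 + 4 + 13 + 7
= 38 hours


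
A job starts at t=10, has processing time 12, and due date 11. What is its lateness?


Completion = 10 + 12 = 22
Lateness = C - d = 22 - 11
= 11


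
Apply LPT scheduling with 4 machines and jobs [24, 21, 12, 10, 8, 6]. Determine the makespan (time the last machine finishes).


Jobs (LPT sorted): [24, 21, 12, 10, 8, 6]
Machines: 4
  J=24 → Machine 1 (load: 0+24=24)
  J=21 → Machine 2 (load: 0+21=21)
  J=12 → Machine 3 (load: 0+12=12)
  J=10 → Machine 4 (load: 0+10=10)
  J=8 → Machine 4 (load: 10+8=18)
  J=6 → Machine 3 (load: 12+6=18)
Machine loads: [24, 21, 18, 18]
Makespan = max = 24 time units


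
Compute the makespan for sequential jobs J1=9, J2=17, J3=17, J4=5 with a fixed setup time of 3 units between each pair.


Makespan = Σ processing + (n-1) × setup
= (9 + 17 + 17 + 5) + (4-1)×3
= 48 + 9
= 57 time units


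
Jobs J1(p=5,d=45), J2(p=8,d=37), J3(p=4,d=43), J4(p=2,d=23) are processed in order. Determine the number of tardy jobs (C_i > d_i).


Completion vs due date:
  J1: C=5, d=45 → on time
  J2: C=13, d=37 → on time
  J3: C=17, d=43 → on time
  J4: C=19, d=23 → on time
Tardy jobs: none
Count = 0


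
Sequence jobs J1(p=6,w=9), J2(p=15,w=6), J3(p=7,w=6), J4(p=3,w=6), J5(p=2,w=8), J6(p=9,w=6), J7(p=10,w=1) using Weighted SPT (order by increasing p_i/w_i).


WSPT (Smith's rule): sort by p/w ascending
  J5: p/w = 2/8 = 0.250
  J4: p/w = 3/6 = 0.500
  J1: p/w = 6/9 = 0.667
  J3: p/w = 7/6 = 1.167
  J6: p/w = 9/6 = 1.500
  J2: p/w = 15/6 = 2.500
  J7: p/w = 10/1 = 10.000
Order: J5 → J4 → J1 → J3 → J6 → J2 → J7


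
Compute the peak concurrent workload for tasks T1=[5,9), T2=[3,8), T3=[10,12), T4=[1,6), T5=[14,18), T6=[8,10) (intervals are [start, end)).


Check each time point for overlaps:
  t=5: 3 tasks active (T1, T2, T4)
Max concurrent = 3


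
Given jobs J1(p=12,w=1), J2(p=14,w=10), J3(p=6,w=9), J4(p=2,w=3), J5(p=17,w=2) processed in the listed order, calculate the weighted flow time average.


Completion times:
  J1: C=12, w×C=1×12=12
  J2: C=26, w×C=10×26=260
  J3: C=32, w×C=9×32=288
  J4: C=34, w×C=3×34=102
  J5: C=51, w×C=2×51=102
Sum w×C = 764
Sum w = 25
Weighted avg = 764/25
= 30.56


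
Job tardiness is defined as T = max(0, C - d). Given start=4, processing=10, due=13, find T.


Completion = start + processing = 4 + 10 = 14
Tardiness = max(0, C - d) = max(0, 14 - 13)
= max(0, 1)
= 1


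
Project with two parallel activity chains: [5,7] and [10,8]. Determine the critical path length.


Path A: 5 + 7 = 12
Path B: 10 + 8 = 18
Critical path = longest = max(12, 18)
= 18 (Path B)


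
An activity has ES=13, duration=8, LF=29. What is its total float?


EF = ES + duration = 13 + 8 = 21
LS = LF - duration = 29 - 8 = 21
Total Float = LF - EF = 29 - 21
(or LS - ES = 21 - 13)
= 8


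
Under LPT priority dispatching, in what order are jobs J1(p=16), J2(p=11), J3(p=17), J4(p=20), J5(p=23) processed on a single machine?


LPT: sort by longest processing time first
  J5: p=23
  J4: p=20
  J3: p=17
  J1: p=16
  J2: p=11
Order: J5 → J4 → J3 → J1 → J2


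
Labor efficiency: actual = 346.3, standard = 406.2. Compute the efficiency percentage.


Efficiency = (actual / standard) × 100
= (346.3 / 406.2) × 100
= 85.3%


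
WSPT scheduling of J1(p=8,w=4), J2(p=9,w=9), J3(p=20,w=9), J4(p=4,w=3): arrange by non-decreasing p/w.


WSPT (Smith's rule): sort by p/w ascending
  J2: p/w = 9/9 = 1.000
  J4: p/w = 4/3 = 1.333
  J1: p/w = 8/4 = 2.000
  J3: p/w = 20/9 = 2.222
Order: J2 → J4 → J1 → J3


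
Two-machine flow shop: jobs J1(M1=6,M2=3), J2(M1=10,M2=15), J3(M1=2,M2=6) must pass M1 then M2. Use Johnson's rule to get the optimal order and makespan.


Johnson's rule:
Group 1 (M1≤M2, sort by M1): ['J3', 'J2']
Group 2 (M1>M2, sort desc M2): ['J1']
Sequence: J3 → J2 → J1
Makespan calculation:
  J3: M1 done=2, M2 done=8
  J2: M1 done=12, M2 done=27
  J1: M1 done=18, M2 done=30
= Sequence: J3 → J2 → J1, Makespan: 30


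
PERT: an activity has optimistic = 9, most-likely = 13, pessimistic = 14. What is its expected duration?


te = (o + 4m + p) / 6
= (9 + 4×13 + 14) / 6
= (9 + 52 + 14) / 6
= 75 / 6
= 12.50


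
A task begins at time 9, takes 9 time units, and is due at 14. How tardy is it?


Completion = start + processing = 9 + 9 = 18
Tardiness = max(0, C - d) = max(0, 18 - 14)
= max(0, 4)
= 4


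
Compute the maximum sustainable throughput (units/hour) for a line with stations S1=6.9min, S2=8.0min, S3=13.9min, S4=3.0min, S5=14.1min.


Bottleneck = longest station time
Station times: [6.9, 8.0, 13.9, 3.0, 14.1]
Max = 14.1 min
Rate = 60 / 14.1
= 4.26 units/hour (bottleneck: 14.1min)


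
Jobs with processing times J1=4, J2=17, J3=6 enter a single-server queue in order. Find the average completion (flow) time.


Completion times:
  J1: completes at 4
  J2: completes at 21
  J3: completes at 27
Sum = 52
Average = 52/3
= 17.33


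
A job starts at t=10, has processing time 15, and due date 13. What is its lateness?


Completion = 10 + 15 = 25
Lateness = C - d = 25 - 13
= 12


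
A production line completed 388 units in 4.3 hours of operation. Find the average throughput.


Throughput = units / time
= 388 / 4.3
= 90.2 units/hour


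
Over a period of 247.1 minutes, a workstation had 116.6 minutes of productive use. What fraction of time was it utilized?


Utilization = busy / total × 100
= 116.6 / 247.1 × 100
= 47.2%


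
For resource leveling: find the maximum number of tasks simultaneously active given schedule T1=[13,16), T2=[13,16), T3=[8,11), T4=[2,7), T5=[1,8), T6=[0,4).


Check each time point for overlaps:
  t=2: 3 tasks active (T4, T5, T6)
Max concurrent = 3


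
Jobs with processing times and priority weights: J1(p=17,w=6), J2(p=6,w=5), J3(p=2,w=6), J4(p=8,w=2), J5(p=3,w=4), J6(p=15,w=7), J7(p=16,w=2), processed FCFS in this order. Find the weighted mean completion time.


Completion times:
  J1: C=17, w×C=6×17=102
  J2: C=23, w×C=5×23=115
  J3: C=25, w×C=6×25=150
  J4: C=33, w×C=2×33=66
  J5: C=36, w×C=4×36=144
  J6: C=51, w×C=7×51=357
  J7: C=67, w×C=2×67=134
Sum w×C = 1068
Sum w = 32
Weighted avg = 1068/32
= 33.38


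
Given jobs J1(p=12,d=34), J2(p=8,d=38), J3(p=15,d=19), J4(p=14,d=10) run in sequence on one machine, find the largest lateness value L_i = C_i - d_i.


Lateness per job (L = C - d):
  J1: C=12, d=34, L=-22
  J2: C=20, d=38, L=-18
  J3: C=35, d=19, L=16
  J4: C=49, d=10, L=39
Lmax = max(-22, -18, 16, 39)
= 39


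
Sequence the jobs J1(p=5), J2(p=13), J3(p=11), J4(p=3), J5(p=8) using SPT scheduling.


SPT: sort by shortest processing time
  J4: p=3
  J1: p=5
  J5: p=8
  J3: p=11
  J2: p=13
Order: J4 → J1 → J5 → J3 → J2


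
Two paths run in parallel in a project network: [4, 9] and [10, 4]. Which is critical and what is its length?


Path A: 4 + 9 = 13
Path B: 10 + 4 = 14
Critical path = longest = max(13, 14)
= 14 (Path B)


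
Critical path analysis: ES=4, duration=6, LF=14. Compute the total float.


EF = ES + duration = 4 + 6 = 10
LS = LF - duration = 14 - 6 = 8
Total Float = LF - EF = 14 - 10
(or LS - ES = 8 - 4)
= 4


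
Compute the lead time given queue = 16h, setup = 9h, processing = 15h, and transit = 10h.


Lead time = queue + setup + processing + transit
= 16 + 9 + 15 + 10
= 50 hours


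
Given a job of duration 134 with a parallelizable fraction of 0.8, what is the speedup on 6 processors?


Amdahl's law: T_p = T × ((1-p) + p/N)
= 134 × ((1-0.8) + 0.8/6)
= 134 × (0.20 + 0.1333)
= 134 × 0.3333
= 44.67
Speedup = 134/44.67
= 3.00×


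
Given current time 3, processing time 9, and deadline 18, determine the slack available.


Slack = due - current_time - processing
= 18 - 3 - 9
= 6


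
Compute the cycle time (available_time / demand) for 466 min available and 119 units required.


Cycle time = available time / demand
= 466 / 119
= 3.92 min/unit


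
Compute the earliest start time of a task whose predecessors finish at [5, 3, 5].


ES = max of all predecessor completion times
Predecessors: [5, 3, 5]
ES = max(5, 3, 5)
= 5


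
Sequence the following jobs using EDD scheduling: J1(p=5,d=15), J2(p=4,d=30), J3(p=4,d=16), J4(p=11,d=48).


EDD: sort by earliest due date
  J1: d=15, p=5
  J3: d=16, p=4
  J2: d=30, p=4
  J4: d=48, p=11
Order: J1 → J3 → J2 → J4


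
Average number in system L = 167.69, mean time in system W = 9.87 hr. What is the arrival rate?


Little's law: L = λW → λ = L / W
= 167.69 / 9.87
= 16.99 per hour


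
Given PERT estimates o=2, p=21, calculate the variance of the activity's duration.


σ² = ((p - o) / 6)² = (p - o)² / 36
= (21 - 2)² / 36
= 19² / 36
= 361 / 36
= 10.0278


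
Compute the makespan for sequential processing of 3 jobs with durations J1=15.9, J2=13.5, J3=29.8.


Sequential makespan: sum all processing times
= 15.9 + 13.5 + 29.8
= 59.2 time units


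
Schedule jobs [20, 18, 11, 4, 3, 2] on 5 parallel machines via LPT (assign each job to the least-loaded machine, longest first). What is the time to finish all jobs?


Jobs (LPT sorted): [20, 18, 11, 4, 3, 2]
Machines: 5
  J=20 → Machine 1 (load: 0+20=20)
  J=18 → Machine 2 (load: 0+18=18)
  J=11 → Machine 3 (load: 0+11=11)
  J=4 → Machine 4 (load: 0+4=4)
  J=3 → Machine 5 (load: 0+3=3)
  J=2 → Machine 5 (load: 3+2=5)
Machine loads: [20, 18, 11, 4, 5]
Makespan = max = 20 time units


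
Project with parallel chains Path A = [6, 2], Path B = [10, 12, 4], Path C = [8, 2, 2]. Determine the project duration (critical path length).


Path A: 6 + 2 = 8
Path B: 10 + 12 + 4 = 26
Path C: 8 + 2 + 2 = 12
Critical path = longest = max(8, 26, 12)
= 26 (Path B)


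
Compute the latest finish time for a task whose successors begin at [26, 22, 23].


LF = min of all successor start times
Successors start at: [26, 22, 23]
LF = min(26, 22, 23)
= 22


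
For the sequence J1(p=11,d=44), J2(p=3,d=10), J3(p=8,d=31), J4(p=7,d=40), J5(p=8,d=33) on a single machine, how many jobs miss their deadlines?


Completion vs due date:
  J1: C=11, d=44 → on time
  J2: C=14, d=10 → TARDY
  J3: C=22, d=31 → on time
  J4: C=29, d=40 → on time
  J5: C=37, d=33 → TARDY
Tardy jobs: J2, J5
Count = 2


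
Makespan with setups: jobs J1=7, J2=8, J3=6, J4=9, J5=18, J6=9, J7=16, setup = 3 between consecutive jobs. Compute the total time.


Makespan = Σ processing + (n-1) × setup
= (7 + 8 + 6 + 9 + 18 + 9 + 16) + (7-1)×3
= 73 + 18
= 91 time units


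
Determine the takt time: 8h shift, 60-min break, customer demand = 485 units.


Available = 8×60 - 60 = 420 min
Takt time = 420 / 485
= 0.87 min/unit


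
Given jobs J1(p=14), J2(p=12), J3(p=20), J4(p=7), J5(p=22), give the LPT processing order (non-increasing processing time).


LPT: sort by longest processing time first
  J5: p=22
  J3: p=20
  J1: p=14
  J2: p=12
  J4: p=7
Order: J5 → J3 → J1 → J2 → J4


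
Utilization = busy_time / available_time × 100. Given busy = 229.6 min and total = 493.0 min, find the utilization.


Utilization = busy / total × 100
= 229.6 / 493.0 × 100
= 46.6%


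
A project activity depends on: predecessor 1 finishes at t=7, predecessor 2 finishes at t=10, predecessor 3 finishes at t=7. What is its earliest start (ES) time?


ES = max of all predecessor completion times
Predecessors: [7, 10, 7]
ES = max(7, 10, 7)
= 10


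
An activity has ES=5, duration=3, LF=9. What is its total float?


EF = ES + duration = 5 + 3 = 8
LS = LF - duration = 9 - 3 = 6
Total Float = LF - EF = 9 - 8
(or LS - ES = 6 - 5)
= 1


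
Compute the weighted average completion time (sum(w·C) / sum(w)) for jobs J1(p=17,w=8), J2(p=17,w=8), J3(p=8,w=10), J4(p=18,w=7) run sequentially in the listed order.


Completion times:
  J1: C=17, w×C=8×17=136
  J2: C=34, w×C=8×34=272
  J3: C=42, w×C=10×42=420
  J4: C=60, w×C=7×60=420
Sum w×C = 1248
Sum w = 33
Weighted avg = 1248/33
= 37.82


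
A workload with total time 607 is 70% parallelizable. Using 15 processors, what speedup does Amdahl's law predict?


Amdahl's law: T_p = T × ((1-p) + p/N)
= 607 × ((1-0.7) + 0.7/15)
= 607 × (0.30 + 0.0467)
= 607 × 0.3467
= 210.43
Speedup = 607/210.43
= 2.88×


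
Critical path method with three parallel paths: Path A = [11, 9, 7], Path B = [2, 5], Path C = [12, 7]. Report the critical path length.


Path A: 11 + 9 + 7 = 27
Path B: 2 + 5 = 7
Path C: 12 + 7 = 19
Critical path = longest = max(27, 7, 19)
= 27 (Path A)


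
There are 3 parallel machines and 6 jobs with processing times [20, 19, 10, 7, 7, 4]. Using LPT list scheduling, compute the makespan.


Jobs (LPT sorted): [20, 19, 10, 7, 7, 4]
Machines: 3
  J=20 → Machine 1 (load: 0+20=20)
  J=19 → Machine 2 (load: 0+19=19)
  J=10 → Machine 3 (load: 0+10=10)
  J=7 → Machine 3 (load: 10+7=17)
  J=7 → Machine 3 (load: 17+7=24)
  J=4 → Machine 2 (load: 19+4=23)
Machine loads: [20, 23, 24]
Makespan = max = 24 time units


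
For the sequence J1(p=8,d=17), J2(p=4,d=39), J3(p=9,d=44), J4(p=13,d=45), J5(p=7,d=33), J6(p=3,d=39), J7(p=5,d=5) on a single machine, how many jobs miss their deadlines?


Completion vs due date:
  J1: C=8, d=17 → on time
  J2: C=12, d=39 → on time
  J3: C=21, d=44 → on time
  J4: C=34, d=45 → on time
  J5: C=41, d=33 → TARDY
  J6: C=44, d=39 → TARDY
  J7: C=49, d=5 → TARDY
Tardy jobs: J5, J6, J7
Count = 3


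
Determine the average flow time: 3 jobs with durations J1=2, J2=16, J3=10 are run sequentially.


Completion times:
  J1: completes at 2
  J2: completes at 18
  J3: completes at 28
Sum = 48
Average = 48/3
= 16.00


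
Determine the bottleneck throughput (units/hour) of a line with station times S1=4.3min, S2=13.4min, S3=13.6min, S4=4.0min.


Bottleneck = longest station time
Station times: [4.3, 13.4, 13.6, 4.0]
Max = 13.6 min
Rate = 60 / 13.6
= 4.41 units/hour (bottleneck: 13.6min)


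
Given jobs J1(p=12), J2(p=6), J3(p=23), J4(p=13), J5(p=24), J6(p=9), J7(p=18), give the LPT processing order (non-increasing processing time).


LPT: sort by longest processing time first
  J5: p=24
  J3: p=23
  J7: p=18
  J4: p=13
  J1: p=12
  J6: p=9
  J2: p=6
Order: J5 → J3 → J7 → J4 → J1 → J6 → J2


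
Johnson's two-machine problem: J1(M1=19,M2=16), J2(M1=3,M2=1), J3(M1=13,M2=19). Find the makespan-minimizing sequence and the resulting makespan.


Johnson's rule:
Group 1 (M1≤M2, sort by M1): ['J3']
Group 2 (M1>M2, sort desc M2): ['J1', 'J2']
Sequence: J3 → J1 → J2
Makespan calculation:
  J3: M1 done=13, M2 done=32
  J1: M1 done=32, M2 done=48
  J2: M1 done=35, M2 done=49
= Sequence: J3 → J1 → J2, Makespan: 49


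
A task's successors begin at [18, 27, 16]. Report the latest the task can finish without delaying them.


LF = min of all successor start times
Successors start at: [18, 27, 16]
LF = min(18, 27, 16)
= 16


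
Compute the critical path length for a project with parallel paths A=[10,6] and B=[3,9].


Path A: 10 + 6 = 16
Path B: 3 + 9 = 12
Critical path = longest = max(16, 12)
= 16 (Path A)


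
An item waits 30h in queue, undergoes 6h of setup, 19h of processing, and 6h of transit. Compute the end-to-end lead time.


Lead time = queue + setup + processing + transit
= 30 + 6 + 19 + 6
= 61 hours


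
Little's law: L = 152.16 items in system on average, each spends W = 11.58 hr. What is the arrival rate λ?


Little's law: L = λW → λ = L / W
= 152.16 / 11.58
= 13.14 per hour


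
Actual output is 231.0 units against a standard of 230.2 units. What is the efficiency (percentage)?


Efficiency = (actual / standard) × 100
= (231.0 / 230.2) × 100
= 100.3%


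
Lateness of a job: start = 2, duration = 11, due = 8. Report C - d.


Completion = 2 + 11 = 13
Lateness = C - d = 13 - 8
= 5


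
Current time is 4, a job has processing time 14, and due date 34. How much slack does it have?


Slack = due - current_time - processing
= 34 - 4 - 14
= 16


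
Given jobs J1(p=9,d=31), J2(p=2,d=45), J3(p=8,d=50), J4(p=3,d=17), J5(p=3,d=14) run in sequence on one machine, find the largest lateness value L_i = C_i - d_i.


Lateness per job (L = C - d):
  J1: C=9, d=31, L=-22
  J2: C=11, d=45, L=-34
  J3: C=19, d=50, L=-31
  J4: C=22, d=17, L=5
  J5: C=25, d=14, L=11
Lmax = max(-22, -34, -31, 5, 11)
= 11


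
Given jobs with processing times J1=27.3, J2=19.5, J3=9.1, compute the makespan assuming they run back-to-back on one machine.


Sequential makespan: sum all processing times
= 27.3 + 19.5 + 9.1
= 55.9 time units


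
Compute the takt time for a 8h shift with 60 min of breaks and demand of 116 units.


Available = 8×60 - 60 = 420 min
Takt time = 420 / 116
= 3.62 min/unit


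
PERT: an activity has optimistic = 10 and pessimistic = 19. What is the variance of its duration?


σ² = ((p - o) / 6)² = (p - o)² / 36
= (19 - 10)² / 36
= 9² / 36
= 81 / 36
= 2.2500


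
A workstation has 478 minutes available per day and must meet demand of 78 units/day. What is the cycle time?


Cycle time = available time / demand
= 478 / 78
= 6.13 min/unit


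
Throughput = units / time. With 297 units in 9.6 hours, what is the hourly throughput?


Throughput = units / time
= 297 / 9.6
= 30.9 units/hour


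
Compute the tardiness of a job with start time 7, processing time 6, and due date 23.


Completion = start + processing = 7 + 6 = 13
Tardiness = max(0, C - d) = max(0, 13 - 23)
= max(0, -10)
= 0


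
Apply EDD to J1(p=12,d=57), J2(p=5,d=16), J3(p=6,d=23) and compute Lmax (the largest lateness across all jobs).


EDD order: J2 → J3 → J1
Completion and lateness:
  J2: C=5, d=16, L=5-16=-11
  J3: C=11, d=23, L=11-23=-12
  J1: C=23, d=57, L=23-57=-34
Lmax = max(-11, -12, -34)
= -11


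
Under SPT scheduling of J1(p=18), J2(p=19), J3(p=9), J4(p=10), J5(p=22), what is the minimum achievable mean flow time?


SPT order: J3 → J4 → J1 → J2 → J5
Completion times:
  J3: C=9
  J4: C=19
  J1: C=37
  J2: C=56
  J5: C=78
Sum = 199, n = 5
Mean flow = 199/5
= 39.80


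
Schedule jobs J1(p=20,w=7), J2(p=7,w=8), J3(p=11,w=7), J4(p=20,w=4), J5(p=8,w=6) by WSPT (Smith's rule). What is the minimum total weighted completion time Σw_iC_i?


WSPT order (by p/w): J2 → J5 → J3 → J1 → J4
  J2: C=7, w·C=8×7=56
  J5: C=15, w·C=6×15=90
  J3: C=26, w·C=7×26=182
  J1: C=46, w·C=7×46=322
  J4: C=66, w·C=4×66=264
Σ w·C = 914
= 914


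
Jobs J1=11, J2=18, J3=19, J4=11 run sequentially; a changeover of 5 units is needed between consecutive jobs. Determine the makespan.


Makespan = Σ processing + (n-1) × setup
= (11 + 18 + 19 + 11) + (4-1)×5
= 59 + 15
= 74 time units


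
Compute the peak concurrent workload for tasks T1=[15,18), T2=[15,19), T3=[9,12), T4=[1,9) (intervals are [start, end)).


Check each time point for overlaps:
  t=15: 2 tasks active (T1, T2)
Max concurrent = 2


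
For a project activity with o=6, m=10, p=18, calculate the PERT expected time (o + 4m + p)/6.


te = (o + 4m + p) / 6
= (6 + 4×10 + 18) / 6
= (6 + 40 + 18) / 6
= 64 / 6
= 10.67


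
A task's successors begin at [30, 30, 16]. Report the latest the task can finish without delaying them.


LF = min of all successor start times
Successors start at: [30, 30, 16]
LF = min(30, 30, 16)
= 16


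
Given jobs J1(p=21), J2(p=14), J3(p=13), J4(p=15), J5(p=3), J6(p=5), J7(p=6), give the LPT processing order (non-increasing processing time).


LPT: sort by longest processing time first
  J1: p=21
  J4: p=15
  J2: p=14
  J3: p=13
  J7: p=6
  J6: p=5
  J5: p=3
Order: J1 → J4 → J2 → J3 → J7 → J6 → J5


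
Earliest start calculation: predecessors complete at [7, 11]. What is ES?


ES = max of all predecessor completion times
Predecessors: [7, 11]
ES = max(7, 11)
= 11


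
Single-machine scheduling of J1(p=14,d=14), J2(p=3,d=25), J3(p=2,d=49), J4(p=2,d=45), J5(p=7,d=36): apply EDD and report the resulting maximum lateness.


EDD order: J1 → J2 → J5 → J4 → J3
Completion and lateness:
  J1: C=14, d=14, L=14-14=0
  J2: C=17, d=25, L=17-25=-8
  J5: C=24, d=36, L=24-36=-12
  J4: C=26, d=45, L=26-45=-19
  J3: C=28, d=49, L=28-49=-21
Lmax = max(0, -8, -12, -19, -21)
= 0


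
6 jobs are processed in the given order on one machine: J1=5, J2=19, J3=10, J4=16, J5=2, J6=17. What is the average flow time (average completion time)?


Completion times:
  J1: completes at 5
  J2: completes at 24
  J3: completes at 34
  J4: completes at 50
  J5: completes at 52
  J6: completes at 69
Sum = 234
Average = 234/6
= 39.00


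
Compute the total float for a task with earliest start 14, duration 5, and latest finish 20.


EF = ES + duration = 14 + 5 = 19
LS = LF - duration = 20 - 5 = 15
Total Float = LF - EF = 20 - 19
(or LS - ES = 15 - 14)
= 1


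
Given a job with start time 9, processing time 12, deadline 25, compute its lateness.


Completion = 9 + 12 = 21
Lateness = C - d = 21 - 25
= -4


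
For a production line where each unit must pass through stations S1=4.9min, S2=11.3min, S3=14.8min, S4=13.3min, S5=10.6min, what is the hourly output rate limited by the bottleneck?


Bottleneck = longest station time
Station times: [4.9, 11.3, 14.8, 13.3, 10.6]
Max = 14.8 min
Rate = 60 / 14.8
= 4.05 units/hour (bottleneck: 14.8min)


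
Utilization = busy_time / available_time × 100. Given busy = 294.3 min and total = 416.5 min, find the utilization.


Utilization = busy / total × 100
= 294.3 / 416.5 × 100
= 70.7%


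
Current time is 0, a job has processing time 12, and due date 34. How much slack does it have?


Slack = due - current_time - processing
= 34 - 0 - 12
= 22


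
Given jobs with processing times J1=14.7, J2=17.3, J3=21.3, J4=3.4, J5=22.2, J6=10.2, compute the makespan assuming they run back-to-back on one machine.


Sequential makespan: sum all processing times
= 14.7 + 17.3 + 21.3 + 3.4 + 22.2 + 10.2
= 89.1 time units


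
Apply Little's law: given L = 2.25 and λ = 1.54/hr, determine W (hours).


Little's law: L = λW → W = L / λ
= 2.25 / 1.54
= 1.46 hours


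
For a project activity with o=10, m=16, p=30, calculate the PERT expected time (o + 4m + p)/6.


te = (o + 4m + p) / 6
= (10 + 4×16 + 30) / 6
= (10 + 64 + 30) / 6
= 104 / 6
= 17.33


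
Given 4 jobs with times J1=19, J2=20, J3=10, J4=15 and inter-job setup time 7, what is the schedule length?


Makespan = Σ processing + (n-1) × setup
= (19 + 20 + 10 + 15) + (4-1)×7
= 64 + 21
= 85 time units


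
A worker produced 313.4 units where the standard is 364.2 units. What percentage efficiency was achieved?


Efficiency = (actual / standard) × 100
= (313.4 / 364.2) × 100
= 86.1%


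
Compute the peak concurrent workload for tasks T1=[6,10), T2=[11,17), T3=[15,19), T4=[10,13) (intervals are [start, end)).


Check each time point for overlaps:
  t=11: 2 tasks active (T2, T4)
Max concurrent = 2


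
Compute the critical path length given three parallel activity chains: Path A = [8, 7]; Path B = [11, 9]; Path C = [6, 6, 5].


Path A: 8 + 7 = 15
Path B: 11 + 9 = 20
Path C: 6 + 6 + 5 = 17
Critical path = longest = max(15, 20, 17)
= 20 (Path B)


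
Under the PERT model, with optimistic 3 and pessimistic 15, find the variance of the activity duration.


σ² = ((p - o) / 6)² = (p - o)² / 36
= (15 - 3)² / 36
= 12² / 36
= 144 / 36
= 4.0000


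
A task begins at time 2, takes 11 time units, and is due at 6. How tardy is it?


Completion = start + processing = 2 + 11 = 13
Tardiness = max(0, C - d) = max(0, 13 - 6)
= max(0, 7)
= 7


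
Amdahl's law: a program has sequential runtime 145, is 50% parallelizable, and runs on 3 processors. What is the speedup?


Amdahl's law: T_p = T × ((1-p) + p/N)
= 145 × ((1-0.5) + 0.5/3)
= 145 × (0.50 + 0.1667)
= 145 × 0.6667
= 96.67
Speedup = 145/96.67
= 1.50×


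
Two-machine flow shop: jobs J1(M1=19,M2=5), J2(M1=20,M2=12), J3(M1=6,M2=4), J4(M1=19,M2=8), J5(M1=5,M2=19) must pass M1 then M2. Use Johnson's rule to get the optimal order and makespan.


Johnson's rule:
Group 1 (M1≤M2, sort by M1): ['J5']
Group 2 (M1>M2, sort desc M2): ['J2', 'J4', 'J1', 'J3']
Sequence: J5 → J2 → J4 → J1 → J3
Makespan calculation:
  J5: M1 done=5, M2 done=24
  J2: M1 done=25, M2 done=37
  J4: M1 done=44, M2 done=52
  J1: M1 done=63, M2 done=68
  J3: M1 done=69, M2 done=73
= Sequence: J5 → J2 → J4 → J1 → J3, Makespan: 73


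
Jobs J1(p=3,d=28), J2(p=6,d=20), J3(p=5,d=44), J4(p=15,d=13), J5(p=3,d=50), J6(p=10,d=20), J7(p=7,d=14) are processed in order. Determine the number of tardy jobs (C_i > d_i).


Completion vs due date:
  J1: C=3, d=28 → on time
  J2: C=9, d=20 → on time
  J3: C=14, d=44 → on time
  J4: C=29, d=13 → TARDY
  J5: C=32, d=50 → on time
  J6: C=42, d=20 → TARDY
  J7: C=49, d=14 → TARDY
Tardy jobs: J4, J6, J7
Count = 3


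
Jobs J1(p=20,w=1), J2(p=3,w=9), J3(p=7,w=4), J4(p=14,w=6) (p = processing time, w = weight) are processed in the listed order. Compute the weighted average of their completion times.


Completion times:
  J1: C=20, w×C=1×20=20
  J2: C=23, w×C=9×23=207
  J3: C=30, w×C=4×30=120
  J4: C=44, w×C=6×44=264
Sum w×C = 611
Sum w = 20
Weighted avg = 611/20
= 30.55


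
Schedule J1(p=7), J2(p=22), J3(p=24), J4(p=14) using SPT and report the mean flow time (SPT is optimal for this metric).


SPT order: J1 → J4 → J2 → J3
Completion times:
  J1: C=7
  J4: C=21
  J2: C=43
  J3: C=67
Sum = 138, n = 4
Mean flow = 138/4
= 34.50
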